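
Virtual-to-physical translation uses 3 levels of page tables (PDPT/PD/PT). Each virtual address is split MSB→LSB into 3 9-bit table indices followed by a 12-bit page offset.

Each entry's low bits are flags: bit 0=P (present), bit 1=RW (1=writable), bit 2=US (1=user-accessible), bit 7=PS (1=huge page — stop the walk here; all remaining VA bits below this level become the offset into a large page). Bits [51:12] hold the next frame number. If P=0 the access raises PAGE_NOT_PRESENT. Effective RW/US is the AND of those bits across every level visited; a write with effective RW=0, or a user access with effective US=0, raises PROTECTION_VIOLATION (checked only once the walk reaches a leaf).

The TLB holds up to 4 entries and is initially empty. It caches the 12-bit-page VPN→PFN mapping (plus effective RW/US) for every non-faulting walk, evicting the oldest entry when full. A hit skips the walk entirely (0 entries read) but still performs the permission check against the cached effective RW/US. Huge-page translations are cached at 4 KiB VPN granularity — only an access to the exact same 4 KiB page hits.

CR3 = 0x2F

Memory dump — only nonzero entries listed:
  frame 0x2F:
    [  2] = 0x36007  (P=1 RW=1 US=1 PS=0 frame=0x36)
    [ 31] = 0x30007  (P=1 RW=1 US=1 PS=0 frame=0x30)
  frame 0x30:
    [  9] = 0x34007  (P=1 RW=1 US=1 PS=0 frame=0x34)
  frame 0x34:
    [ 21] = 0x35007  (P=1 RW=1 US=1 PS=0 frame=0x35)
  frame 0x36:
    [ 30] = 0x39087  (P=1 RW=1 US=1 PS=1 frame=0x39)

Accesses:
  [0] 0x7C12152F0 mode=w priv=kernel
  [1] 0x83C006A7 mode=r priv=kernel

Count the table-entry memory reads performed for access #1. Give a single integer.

Trace:
#0 VA=0x7C12152F0 (w,kernel):
  [0] read 0x2F idx=31: raw=0x30007 flags P=1 W=1 U=1 S=0
  [1] read 0x30 idx=9: raw=0x34007 flags P=1 W=1 U=1 S=0
  [2] read 0x34 idx=21: raw=0x35007 flags P=1 W=1 U=1 S=0
  ⇒ phys 0x352F0  [3 reads]
#1 VA=0x83C006A7 (r,kernel):
  [0] read 0x2F idx=2: raw=0x36007 flags P=1 W=1 U=1 S=0
  [1] read 0x36 idx=30: raw=0x39087 flags P=1 W=1 U=1 S=1
  ⇒ phys 0x396A7 (huge @L1)  [2 reads]

Entries read for #1: 2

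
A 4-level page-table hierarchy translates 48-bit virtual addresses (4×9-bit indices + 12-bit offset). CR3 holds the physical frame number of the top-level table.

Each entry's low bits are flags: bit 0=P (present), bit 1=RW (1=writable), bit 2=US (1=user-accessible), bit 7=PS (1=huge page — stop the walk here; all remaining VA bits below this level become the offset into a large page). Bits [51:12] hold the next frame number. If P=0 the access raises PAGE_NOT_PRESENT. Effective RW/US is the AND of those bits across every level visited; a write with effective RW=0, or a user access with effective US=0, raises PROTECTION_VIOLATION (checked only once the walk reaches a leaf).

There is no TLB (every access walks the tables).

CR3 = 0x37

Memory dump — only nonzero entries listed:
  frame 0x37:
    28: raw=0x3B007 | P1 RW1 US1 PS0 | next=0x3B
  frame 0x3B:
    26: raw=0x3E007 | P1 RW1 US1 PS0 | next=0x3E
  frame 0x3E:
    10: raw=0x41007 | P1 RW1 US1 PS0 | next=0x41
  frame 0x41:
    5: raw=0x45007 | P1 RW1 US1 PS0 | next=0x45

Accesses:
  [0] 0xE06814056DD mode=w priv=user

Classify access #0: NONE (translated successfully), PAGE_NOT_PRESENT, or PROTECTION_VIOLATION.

Trace:
#0 VA=0xE06814056DD (w,user):
  [0] read 0x37 idx=28: raw=0x3B007 flags P=1 W=1 U=1 S=0
  [1] read 0x3B idx=26: raw=0x3E007 flags P=1 W=1 U=1 S=0
  [2] read 0x3E idx=10: raw=0x41007 flags P=1 W=1 U=1 S=0
  [3] read 0x41 idx=5: raw=0x45007 flags P=1 W=1 U=1 S=0
  ✓ 0x456DD  — 4 lookups

Access #0 fault: NONE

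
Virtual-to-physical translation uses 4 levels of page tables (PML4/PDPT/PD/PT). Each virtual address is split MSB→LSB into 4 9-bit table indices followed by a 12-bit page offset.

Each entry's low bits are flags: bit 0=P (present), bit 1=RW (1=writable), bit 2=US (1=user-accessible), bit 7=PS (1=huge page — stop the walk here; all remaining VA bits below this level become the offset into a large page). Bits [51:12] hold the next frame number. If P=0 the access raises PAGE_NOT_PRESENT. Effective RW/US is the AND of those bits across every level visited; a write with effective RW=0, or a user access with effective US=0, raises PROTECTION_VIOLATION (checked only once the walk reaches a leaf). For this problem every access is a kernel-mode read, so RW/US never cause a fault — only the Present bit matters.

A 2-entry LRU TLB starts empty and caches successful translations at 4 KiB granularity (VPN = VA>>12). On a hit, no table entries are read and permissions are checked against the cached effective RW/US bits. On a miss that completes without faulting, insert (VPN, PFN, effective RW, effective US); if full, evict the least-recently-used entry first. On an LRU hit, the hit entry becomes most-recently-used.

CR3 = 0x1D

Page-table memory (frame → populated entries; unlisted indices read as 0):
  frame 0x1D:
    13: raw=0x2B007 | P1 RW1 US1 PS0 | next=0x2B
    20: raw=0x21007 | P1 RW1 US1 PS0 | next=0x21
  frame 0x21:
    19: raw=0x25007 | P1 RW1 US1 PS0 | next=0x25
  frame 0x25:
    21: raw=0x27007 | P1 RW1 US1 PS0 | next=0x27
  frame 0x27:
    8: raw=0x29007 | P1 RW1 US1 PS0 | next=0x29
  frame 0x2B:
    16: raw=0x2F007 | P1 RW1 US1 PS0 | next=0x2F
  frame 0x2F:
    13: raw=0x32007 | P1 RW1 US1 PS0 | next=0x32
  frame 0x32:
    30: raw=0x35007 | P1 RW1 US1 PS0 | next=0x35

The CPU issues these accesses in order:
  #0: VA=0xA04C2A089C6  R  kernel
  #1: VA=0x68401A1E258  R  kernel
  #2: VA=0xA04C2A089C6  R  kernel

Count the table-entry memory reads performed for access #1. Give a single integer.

Walk each access:
#0 VA=0xA04C2A089C6 (r,kernel):
  [0] read 0x1D idx=20: raw=0x21007 flags P=1 W=1 U=1 S=0
  [1] read 0x21 idx=19: raw=0x25007 flags P=1 W=1 U=1 S=0
  [2] read 0x25 idx=21: raw=0x27007 flags P=1 W=1 U=1 S=0
  [3] read 0x27 idx=8: raw=0x29007 flags P=1 W=1 U=1 S=0
  ✓ 0x299C6  — 4 lookups
#1 VA=0x68401A1E258 (r,kernel):
  [0] read 0x1D idx=13: raw=0x2B007 flags P=1 W=1 U=1 S=0
  [1] read 0x2B idx=16: raw=0x2F007 flags P=1 W=1 U=1 S=0
  [2] read 0x2F idx=13: raw=0x32007 flags P=1 W=1 U=1 S=0
  [3] read 0x32 idx=30: raw=0x35007 flags P=1 W=1 U=1 S=0
  ✓ 0x35258  — 4 lookups
#2 VA=0xA04C2A089C6 (r,kernel):
  TLB hit vpn=0xA04C2A08 → PA=0x299C6

Entries read for #1: 4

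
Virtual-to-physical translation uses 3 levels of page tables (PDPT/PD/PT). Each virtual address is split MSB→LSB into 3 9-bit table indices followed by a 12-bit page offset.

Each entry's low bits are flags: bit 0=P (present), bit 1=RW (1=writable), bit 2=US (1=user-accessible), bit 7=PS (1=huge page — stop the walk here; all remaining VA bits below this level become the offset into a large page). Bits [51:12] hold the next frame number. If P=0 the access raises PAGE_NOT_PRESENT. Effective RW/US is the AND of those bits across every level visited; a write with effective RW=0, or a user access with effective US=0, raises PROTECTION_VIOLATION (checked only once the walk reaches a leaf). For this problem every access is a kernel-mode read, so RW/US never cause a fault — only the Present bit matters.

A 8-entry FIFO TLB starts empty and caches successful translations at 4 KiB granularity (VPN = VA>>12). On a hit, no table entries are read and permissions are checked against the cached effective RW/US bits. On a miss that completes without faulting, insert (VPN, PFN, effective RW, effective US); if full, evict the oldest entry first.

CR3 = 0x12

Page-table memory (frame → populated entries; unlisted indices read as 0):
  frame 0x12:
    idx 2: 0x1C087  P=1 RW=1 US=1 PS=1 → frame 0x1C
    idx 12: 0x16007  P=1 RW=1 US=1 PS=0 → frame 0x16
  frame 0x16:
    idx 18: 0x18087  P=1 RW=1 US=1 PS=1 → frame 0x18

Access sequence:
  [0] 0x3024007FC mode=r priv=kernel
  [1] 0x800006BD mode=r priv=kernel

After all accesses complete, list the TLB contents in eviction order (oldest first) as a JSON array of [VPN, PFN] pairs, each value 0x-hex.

Per-access translation:
#0 VA=0x3024007FC (r,kernel):
  [0] read 0x12 idx=12: raw=0x16007 flags P=1 W=1 U=1 S=0
  [1] read 0x16 idx=18: raw=0x18087 flags P=1 W=1 U=1 S=1
  → PA=0x187FC (huge @L1)  (2 entries read)
#1 VA=0x800006BD (r,kernel):
  [0] read 0x12 idx=2: raw=0x1C087 flags P=1 W=1 U=1 S=1
  → PA=0x1C6BD (huge @L0)  (1 entries read)

TLB: [["0x302400", "0x18"], ["0x80000", "0x1C"]]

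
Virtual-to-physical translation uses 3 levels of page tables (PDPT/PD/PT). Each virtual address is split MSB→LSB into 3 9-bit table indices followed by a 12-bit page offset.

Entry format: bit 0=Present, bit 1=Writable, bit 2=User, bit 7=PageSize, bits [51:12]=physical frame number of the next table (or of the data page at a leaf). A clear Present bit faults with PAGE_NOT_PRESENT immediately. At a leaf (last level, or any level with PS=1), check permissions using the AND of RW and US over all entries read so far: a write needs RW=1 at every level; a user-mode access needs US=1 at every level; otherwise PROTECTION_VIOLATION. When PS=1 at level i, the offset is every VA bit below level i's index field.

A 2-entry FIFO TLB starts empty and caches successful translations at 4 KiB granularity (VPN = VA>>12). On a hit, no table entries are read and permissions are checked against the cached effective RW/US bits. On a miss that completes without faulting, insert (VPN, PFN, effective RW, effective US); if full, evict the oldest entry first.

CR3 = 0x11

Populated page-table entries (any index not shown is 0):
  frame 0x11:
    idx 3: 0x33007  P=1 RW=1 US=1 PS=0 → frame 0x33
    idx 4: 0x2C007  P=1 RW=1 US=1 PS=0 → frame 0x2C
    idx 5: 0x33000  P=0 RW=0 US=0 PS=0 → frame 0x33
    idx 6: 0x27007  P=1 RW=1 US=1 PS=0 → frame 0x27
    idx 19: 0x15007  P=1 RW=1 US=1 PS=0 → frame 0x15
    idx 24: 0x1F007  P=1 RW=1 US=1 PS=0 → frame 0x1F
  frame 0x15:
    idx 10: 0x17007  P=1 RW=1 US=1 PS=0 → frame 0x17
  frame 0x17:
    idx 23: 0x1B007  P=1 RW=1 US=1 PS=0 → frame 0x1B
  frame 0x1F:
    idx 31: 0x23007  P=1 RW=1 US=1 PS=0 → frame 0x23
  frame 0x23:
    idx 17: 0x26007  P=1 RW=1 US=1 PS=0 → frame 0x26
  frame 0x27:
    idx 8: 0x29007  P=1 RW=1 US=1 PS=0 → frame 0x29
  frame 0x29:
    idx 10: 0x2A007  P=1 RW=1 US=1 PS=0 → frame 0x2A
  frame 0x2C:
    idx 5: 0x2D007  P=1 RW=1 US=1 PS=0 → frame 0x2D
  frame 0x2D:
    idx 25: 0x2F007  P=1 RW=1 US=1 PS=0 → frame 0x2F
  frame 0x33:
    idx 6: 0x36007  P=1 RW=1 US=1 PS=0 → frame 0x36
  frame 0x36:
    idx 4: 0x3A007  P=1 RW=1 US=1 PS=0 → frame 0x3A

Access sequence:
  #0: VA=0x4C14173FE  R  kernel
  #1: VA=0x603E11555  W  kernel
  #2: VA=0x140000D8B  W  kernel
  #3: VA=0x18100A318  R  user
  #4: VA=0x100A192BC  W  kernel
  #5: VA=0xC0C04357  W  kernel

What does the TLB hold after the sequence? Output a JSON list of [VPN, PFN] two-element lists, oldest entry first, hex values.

Trace:
#0 VA=0x4C14173FE (r,kernel):
  L0 @0x11[19] → 0x15007  P=1,RW=1,US=1,PS=0
  L1 @0x15[10] → 0x17007  P=1,RW=1,US=1,PS=0
  L2 @0x17[23] → 0x1B007  P=1,RW=1,US=1,PS=0
  ⇒ phys 0x1B3FE  [3 reads]
#1 VA=0x603E11555 (w,kernel):
  L0 @0x11[24] → 0x1F007  P=1,RW=1,US=1,PS=0
  L1 @0x1F[31] → 0x23007  P=1,RW=1,US=1,PS=0
  L2 @0x23[17] → 0x26007  P=1,RW=1,US=1,PS=0
  ⇒ phys 0x26555  [3 reads]
#2 VA=0x140000D8B (w,kernel):
  L0 @0x11[5] → 0x33000  P=0,RW=0,US=0,PS=0
  ✗ PAGE_NOT_PRESENT  [1 reads]
#3 VA=0x18100A318 (r,user):
  L0 @0x11[6] → 0x27007  P=1,RW=1,US=1,PS=0
  L1 @0x27[8] → 0x29007  P=1,RW=1,US=1,PS=0
  L2 @0x29[10] → 0x2A007  P=1,RW=1,US=1,PS=0
  ⇒ phys 0x2A318  [3 reads]
#4 VA=0x100A192BC (w,kernel):
  L0 @0x11[4] → 0x2C007  P=1,RW=1,US=1,PS=0
  L1 @0x2C[5] → 0x2D007  P=1,RW=1,US=1,PS=0
  L2 @0x2D[25] → 0x2F007  P=1,RW=1,US=1,PS=0
  ⇒ phys 0x2F2BC  [3 reads]
#5 VA=0xC0C04357 (w,kernel):
  L0 @0x11[3] → 0x33007  P=1,RW=1,US=1,PS=0
  L1 @0x33[6] → 0x36007  P=1,RW=1,US=1,PS=0
  L2 @0x36[4] → 0x3A007  P=1,RW=1,US=1,PS=0
  ⇒ phys 0x3A357  [3 reads]

TLB: [["0x100A19", "0x2F"], ["0xC0C04", "0x3A"]]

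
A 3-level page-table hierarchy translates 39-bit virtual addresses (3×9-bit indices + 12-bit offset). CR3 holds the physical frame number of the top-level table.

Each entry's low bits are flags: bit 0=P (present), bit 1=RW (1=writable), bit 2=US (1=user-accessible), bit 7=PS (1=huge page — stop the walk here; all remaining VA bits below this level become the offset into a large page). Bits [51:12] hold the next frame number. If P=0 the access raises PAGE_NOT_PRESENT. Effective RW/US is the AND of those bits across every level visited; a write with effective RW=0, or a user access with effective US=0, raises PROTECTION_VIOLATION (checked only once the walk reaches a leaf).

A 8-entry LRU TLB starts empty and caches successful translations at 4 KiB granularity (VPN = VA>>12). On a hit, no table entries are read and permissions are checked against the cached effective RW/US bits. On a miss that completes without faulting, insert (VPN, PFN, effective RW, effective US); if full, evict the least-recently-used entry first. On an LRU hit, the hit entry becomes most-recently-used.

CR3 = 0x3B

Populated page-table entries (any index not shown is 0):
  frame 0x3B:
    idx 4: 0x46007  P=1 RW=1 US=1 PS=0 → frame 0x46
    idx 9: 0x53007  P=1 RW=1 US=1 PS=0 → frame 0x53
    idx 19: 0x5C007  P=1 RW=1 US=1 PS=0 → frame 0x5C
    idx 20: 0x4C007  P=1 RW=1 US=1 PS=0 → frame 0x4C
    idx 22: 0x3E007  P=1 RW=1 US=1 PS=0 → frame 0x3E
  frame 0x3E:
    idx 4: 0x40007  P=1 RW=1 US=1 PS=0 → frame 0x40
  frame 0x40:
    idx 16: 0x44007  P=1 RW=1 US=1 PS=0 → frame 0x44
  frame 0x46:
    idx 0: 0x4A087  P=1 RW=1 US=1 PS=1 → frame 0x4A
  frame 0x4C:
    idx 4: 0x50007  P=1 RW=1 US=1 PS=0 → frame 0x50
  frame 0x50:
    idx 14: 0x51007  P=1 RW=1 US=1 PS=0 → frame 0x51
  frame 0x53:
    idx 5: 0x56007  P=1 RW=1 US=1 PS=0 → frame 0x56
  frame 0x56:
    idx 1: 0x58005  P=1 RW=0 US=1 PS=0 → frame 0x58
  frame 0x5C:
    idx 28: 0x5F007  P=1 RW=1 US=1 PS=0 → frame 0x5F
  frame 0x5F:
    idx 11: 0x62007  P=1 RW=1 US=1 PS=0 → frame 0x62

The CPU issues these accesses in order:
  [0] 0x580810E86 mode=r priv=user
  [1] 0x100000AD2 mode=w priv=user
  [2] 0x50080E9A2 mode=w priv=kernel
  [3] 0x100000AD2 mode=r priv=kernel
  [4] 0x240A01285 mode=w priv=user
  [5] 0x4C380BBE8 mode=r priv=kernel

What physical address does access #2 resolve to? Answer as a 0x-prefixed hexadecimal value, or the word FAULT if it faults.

Walk each access:
#0 VA=0x580810E86 (r,user):
  L0 @0x3B[22] → 0x3E007  P=1,RW=1,US=1,PS=0
  L1 @0x3E[4] → 0x40007  P=1,RW=1,US=1,PS=0
  L2 @0x40[16] → 0x44007  P=1,RW=1,US=1,PS=0
  ✓ 0x44E86  — 3 lookups
#1 VA=0x100000AD2 (w,user):
  L0 @0x3B[4] → 0x46007  P=1,RW=1,US=1,PS=0
  L1 @0x46[0] → 0x4A087  P=1,RW=1,US=1,PS=1
  ✓ 0x4AAD2 (huge @L1)  — 2 lookups
#2 VA=0x50080E9A2 (w,kernel):
  L0 @0x3B[20] → 0x4C007  P=1,RW=1,US=1,PS=0
  L1 @0x4C[4] → 0x50007  P=1,RW=1,US=1,PS=0
  L2 @0x50[14] → 0x51007  P=1,RW=1,US=1,PS=0
  ✓ 0x519A2  — 3 lookups
#3 VA=0x100000AD2 (r,kernel):
  TLB hit vpn=0x100000 → PA=0x4AAD2
#4 VA=0x240A01285 (w,user):
  L0 @0x3B[9] → 0x53007  P=1,RW=1,US=1,PS=0
  L1 @0x53[5] → 0x56007  P=1,RW=1,US=1,PS=0
  L2 @0x56[1] → 0x58005  P=1,RW=0,US=1,PS=0
  → PROTECTION_VIOLATION  (3 entries read)
#5 VA=0x4C380BBE8 (r,kernel):
  L0 @0x3B[19] → 0x5C007  P=1,RW=1,US=1,PS=0
  L1 @0x5C[28] → 0x5F007  P=1,RW=1,US=1,PS=0
  L2 @0x5F[11] → 0x62007  P=1,RW=1,US=1,PS=0
  ✓ 0x62BE8  — 3 lookups

Access #2 PA: 0x519A2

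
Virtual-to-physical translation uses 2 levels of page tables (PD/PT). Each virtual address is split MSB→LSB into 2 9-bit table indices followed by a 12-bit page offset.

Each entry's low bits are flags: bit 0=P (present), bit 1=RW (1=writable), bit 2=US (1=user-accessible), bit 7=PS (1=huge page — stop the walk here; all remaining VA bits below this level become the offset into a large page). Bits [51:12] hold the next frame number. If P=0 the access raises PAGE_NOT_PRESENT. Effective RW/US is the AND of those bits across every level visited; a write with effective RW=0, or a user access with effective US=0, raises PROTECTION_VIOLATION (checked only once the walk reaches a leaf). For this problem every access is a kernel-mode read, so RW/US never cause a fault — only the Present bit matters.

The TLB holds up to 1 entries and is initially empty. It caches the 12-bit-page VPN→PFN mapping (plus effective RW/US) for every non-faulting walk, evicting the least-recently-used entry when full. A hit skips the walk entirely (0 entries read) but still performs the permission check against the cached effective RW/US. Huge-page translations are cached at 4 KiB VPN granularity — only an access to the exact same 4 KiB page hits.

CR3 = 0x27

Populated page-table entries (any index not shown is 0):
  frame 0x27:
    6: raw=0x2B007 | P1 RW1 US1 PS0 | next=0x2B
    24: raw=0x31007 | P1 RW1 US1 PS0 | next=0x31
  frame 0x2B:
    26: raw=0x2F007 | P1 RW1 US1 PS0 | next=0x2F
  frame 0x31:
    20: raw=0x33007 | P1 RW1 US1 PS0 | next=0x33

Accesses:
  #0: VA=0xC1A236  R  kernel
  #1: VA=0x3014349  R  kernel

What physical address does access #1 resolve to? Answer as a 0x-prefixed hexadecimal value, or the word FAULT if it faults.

Walk each access:
#0 VA=0xC1A236 (r,kernel):
  L0: frame=0x27 idx=6 entry=0x2B007 [P=1 RW=1 US=1 PS=0]
  L1: frame=0x2B idx=26 entry=0x2F007 [P=1 RW=1 US=1 PS=0]
  ✓ 0x2F236  — 2 lookups
#1 VA=0x3014349 (r,kernel):
  L0: frame=0x27 idx=24 entry=0x31007 [P=1 RW=1 US=1 PS=0]
  L1: frame=0x31 idx=20 entry=0x33007 [P=1 RW=1 US=1 PS=0]
  ✓ 0x33349  — 2 lookups

Access #1 PA: 0x33349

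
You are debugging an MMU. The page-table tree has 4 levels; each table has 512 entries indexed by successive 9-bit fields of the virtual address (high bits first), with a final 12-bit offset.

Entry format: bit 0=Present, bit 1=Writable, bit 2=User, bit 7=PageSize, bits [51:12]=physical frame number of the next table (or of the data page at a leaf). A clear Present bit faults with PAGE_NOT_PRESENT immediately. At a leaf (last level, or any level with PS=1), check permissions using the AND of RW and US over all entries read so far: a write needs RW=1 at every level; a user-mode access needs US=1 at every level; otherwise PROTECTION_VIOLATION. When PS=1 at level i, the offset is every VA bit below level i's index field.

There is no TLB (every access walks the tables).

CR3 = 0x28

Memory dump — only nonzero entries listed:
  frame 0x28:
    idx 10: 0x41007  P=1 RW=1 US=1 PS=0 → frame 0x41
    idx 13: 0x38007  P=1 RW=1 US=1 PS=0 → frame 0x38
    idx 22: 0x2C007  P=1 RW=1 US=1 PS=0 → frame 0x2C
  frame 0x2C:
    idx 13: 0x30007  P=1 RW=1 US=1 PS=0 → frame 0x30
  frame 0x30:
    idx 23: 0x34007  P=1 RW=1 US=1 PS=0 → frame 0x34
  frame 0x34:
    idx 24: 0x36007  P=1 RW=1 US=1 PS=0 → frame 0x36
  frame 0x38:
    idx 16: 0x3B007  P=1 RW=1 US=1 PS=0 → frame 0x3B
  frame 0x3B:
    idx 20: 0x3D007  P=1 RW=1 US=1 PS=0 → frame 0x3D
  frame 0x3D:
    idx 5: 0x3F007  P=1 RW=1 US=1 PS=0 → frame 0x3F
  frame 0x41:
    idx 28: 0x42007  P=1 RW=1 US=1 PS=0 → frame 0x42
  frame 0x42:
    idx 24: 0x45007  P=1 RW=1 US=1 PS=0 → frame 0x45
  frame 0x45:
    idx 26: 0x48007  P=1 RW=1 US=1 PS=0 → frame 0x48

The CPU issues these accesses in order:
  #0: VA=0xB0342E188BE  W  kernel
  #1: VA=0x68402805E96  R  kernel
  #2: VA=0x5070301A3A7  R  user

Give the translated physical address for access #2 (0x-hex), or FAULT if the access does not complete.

Trace:
#0 VA=0xB0342E188BE (w,kernel):
  L0 @0x28[22] → 0x2C007  P=1,RW=1,US=1,PS=0
  L1 @0x2C[13] → 0x30007  P=1,RW=1,US=1,PS=0
  L2 @0x30[23] → 0x34007  P=1,RW=1,US=1,PS=0
  L3 @0x34[24] → 0x36007  P=1,RW=1,US=1,PS=0
  → PA=0x368BE  (4 entries read)
#1 VA=0x68402805E96 (r,kernel):
  L0 @0x28[13] → 0x38007  P=1,RW=1,US=1,PS=0
  L1 @0x38[16] → 0x3B007  P=1,RW=1,US=1,PS=0
  L2 @0x3B[20] → 0x3D007  P=1,RW=1,US=1,PS=0
  L3 @0x3D[5] → 0x3F007  P=1,RW=1,US=1,PS=0
  → PA=0x3FE96  (4 entries read)
#2 VA=0x5070301A3A7 (r,user):
  L0 @0x28[10] → 0x41007  P=1,RW=1,US=1,PS=0
  L1 @0x41[28] → 0x42007  P=1,RW=1,US=1,PS=0
  L2 @0x42[24] → 0x45007  P=1,RW=1,US=1,PS=0
  L3 @0x45[26] → 0x48007  P=1,RW=1,US=1,PS=0
  → PA=0x483A7  (4 entries read)

Access #2 PA: 0x483A7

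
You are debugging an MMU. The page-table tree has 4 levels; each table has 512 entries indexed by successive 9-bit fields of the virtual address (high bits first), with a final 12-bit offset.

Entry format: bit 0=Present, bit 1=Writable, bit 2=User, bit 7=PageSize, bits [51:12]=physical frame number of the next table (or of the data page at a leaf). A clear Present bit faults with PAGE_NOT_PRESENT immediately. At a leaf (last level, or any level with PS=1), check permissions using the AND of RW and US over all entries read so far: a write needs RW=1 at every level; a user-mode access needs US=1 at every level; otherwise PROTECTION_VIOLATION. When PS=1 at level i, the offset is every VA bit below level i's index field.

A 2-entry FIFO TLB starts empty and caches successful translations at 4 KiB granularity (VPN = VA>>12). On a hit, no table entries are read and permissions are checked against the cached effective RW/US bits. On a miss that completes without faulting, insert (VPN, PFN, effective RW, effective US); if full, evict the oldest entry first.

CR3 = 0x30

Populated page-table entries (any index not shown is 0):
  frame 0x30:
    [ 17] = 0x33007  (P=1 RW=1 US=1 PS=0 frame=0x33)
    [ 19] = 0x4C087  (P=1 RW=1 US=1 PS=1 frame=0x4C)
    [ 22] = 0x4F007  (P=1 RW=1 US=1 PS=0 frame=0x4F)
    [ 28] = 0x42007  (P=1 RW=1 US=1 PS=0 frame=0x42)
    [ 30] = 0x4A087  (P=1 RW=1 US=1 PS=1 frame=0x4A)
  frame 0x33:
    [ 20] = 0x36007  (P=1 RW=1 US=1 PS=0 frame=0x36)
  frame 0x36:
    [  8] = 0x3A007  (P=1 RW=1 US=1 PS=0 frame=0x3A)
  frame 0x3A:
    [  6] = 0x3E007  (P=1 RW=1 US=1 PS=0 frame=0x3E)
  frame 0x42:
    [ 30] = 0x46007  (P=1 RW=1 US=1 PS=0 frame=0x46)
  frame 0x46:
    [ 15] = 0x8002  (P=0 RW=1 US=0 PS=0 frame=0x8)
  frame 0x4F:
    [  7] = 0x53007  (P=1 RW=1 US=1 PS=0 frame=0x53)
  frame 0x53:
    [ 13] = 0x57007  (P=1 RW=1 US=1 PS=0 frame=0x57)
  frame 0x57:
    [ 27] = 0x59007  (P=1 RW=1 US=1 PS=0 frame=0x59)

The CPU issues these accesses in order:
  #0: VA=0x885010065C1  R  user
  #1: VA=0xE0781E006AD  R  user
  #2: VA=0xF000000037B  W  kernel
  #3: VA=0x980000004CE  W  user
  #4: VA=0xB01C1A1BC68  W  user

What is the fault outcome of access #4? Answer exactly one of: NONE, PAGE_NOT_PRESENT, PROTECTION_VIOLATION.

Trace:
#0 VA=0x885010065C1 (r,user):
  L0 @0x30[17] → 0x33007  P=1,RW=1,US=1,PS=0
  L1 @0x33[20] → 0x36007  P=1,RW=1,US=1,PS=0
  L2 @0x36[8] → 0x3A007  P=1,RW=1,US=1,PS=0
  L3 @0x3A[6] → 0x3E007  P=1,RW=1,US=1,PS=0
  ✓ 0x3E5C1  — 4 lookups
#1 VA=0xE0781E006AD (r,user):
  L0 @0x30[28] → 0x42007  P=1,RW=1,US=1,PS=0
  L1 @0x42[30] → 0x46007  P=1,RW=1,US=1,PS=0
  L2 @0x46[15] → 0x8002  P=0,RW=1,US=0,PS=0
  ⇒ fault: PAGE_NOT_PRESENT  — 3 lookups
#2 VA=0xF000000037B (w,kernel):
  L0 @0x30[30] → 0x4A087  P=1,RW=1,US=1,PS=1
  ✓ 0x4A37B (huge @L0)  — 1 lookups
#3 VA=0x980000004CE (w,user):
  L0 @0x30[19] → 0x4C087  P=1,RW=1,US=1,PS=1
  ✓ 0x4C4CE (huge @L0)  — 1 lookups
#4 VA=0xB01C1A1BC68 (w,user):
  L0 @0x30[22] → 0x4F007  P=1,RW=1,US=1,PS=0
  L1 @0x4F[7] → 0x53007  P=1,RW=1,US=1,PS=0
  L2 @0x53[13] → 0x57007  P=1,RW=1,US=1,PS=0
  L3 @0x57[27] → 0x59007  P=1,RW=1,US=1,PS=0
  ✓ 0x59C68  — 4 lookups

Access #4 fault: NONE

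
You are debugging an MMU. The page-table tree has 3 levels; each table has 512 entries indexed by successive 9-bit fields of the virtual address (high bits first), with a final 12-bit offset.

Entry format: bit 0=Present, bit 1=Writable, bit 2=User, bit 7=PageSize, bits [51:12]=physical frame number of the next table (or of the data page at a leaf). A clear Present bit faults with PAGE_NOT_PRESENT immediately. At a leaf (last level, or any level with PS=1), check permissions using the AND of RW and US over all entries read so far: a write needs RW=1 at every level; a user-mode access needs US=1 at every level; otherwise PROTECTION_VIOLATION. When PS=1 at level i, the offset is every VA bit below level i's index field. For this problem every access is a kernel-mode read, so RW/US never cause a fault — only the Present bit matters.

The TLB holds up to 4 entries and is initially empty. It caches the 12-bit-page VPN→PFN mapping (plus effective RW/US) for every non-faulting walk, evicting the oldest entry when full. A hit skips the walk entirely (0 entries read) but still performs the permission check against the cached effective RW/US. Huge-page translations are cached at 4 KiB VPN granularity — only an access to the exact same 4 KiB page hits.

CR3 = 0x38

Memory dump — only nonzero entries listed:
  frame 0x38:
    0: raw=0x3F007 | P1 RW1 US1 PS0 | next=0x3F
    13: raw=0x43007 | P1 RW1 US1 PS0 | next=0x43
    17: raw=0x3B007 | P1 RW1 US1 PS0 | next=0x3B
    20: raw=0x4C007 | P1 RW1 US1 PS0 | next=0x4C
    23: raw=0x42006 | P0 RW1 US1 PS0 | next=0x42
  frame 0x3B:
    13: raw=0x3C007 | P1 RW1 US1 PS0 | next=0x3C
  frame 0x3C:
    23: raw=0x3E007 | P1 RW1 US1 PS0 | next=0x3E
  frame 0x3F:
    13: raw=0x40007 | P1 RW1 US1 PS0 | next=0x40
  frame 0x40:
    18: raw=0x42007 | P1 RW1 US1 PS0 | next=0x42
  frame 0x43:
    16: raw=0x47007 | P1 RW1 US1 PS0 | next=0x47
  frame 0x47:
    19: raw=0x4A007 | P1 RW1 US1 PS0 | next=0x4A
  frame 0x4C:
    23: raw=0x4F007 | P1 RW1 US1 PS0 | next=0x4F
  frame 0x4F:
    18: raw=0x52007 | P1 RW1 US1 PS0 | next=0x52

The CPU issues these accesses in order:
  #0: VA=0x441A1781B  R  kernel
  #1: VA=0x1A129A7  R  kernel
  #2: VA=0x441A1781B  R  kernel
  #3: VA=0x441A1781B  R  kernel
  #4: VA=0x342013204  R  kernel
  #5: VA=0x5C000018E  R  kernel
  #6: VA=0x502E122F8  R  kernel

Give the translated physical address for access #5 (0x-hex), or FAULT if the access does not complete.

Per-access translation:
#0 VA=0x441A1781B (r,kernel):
  lvl0: tbl 0x38, slot 17 ⇒ 0x3B007 (P1/RW1/US1/PS0)
  lvl1: tbl 0x3B, slot 13 ⇒ 0x3C007 (P1/RW1/US1/PS0)
  lvl2: tbl 0x3C, slot 23 ⇒ 0x3E007 (P1/RW1/US1/PS0)
  ⇒ phys 0x3E81B  [3 reads]
#1 VA=0x1A129A7 (r,kernel):
  lvl0: tbl 0x38, slot 0 ⇒ 0x3F007 (P1/RW1/US1/PS0)
  lvl1: tbl 0x3F, slot 13 ⇒ 0x40007 (P1/RW1/US1/PS0)
  lvl2: tbl 0x40, slot 18 ⇒ 0x42007 (P1/RW1/US1/PS0)
  ⇒ phys 0x429A7  [3 reads]
#2 VA=0x441A1781B (r,kernel):
  TLB hit vpn=0x441A17 → PA=0x3E81B
#3 VA=0x441A1781B (r,kernel):
  TLB hit vpn=0x441A17 → PA=0x3E81B
#4 VA=0x342013204 (r,kernel):
  lvl0: tbl 0x38, slot 13 ⇒ 0x43007 (P1/RW1/US1/PS0)
  lvl1: tbl 0x43, slot 16 ⇒ 0x47007 (P1/RW1/US1/PS0)
  lvl2: tbl 0x47, slot 19 ⇒ 0x4A007 (P1/RW1/US1/PS0)
  ⇒ phys 0x4A204  [3 reads]
#5 VA=0x5C000018E (r,kernel):
  lvl0: tbl 0x38, slot 23 ⇒ 0x42006 (P0/RW1/US1/PS0)
  ⇒ fault: PAGE_NOT_PRESENT  — 1 lookups
#6 VA=0x502E122F8 (r,kernel):
  lvl0: tbl 0x38, slot 20 ⇒ 0x4C007 (P1/RW1/US1/PS0)
  lvl1: tbl 0x4C, slot 23 ⇒ 0x4F007 (P1/RW1/US1/PS0)
  lvl2: tbl 0x4F, slot 18 ⇒ 0x52007 (P1/RW1/US1/PS0)
  ⇒ phys 0x522F8  [3 reads]

Access #5 PA: FAULT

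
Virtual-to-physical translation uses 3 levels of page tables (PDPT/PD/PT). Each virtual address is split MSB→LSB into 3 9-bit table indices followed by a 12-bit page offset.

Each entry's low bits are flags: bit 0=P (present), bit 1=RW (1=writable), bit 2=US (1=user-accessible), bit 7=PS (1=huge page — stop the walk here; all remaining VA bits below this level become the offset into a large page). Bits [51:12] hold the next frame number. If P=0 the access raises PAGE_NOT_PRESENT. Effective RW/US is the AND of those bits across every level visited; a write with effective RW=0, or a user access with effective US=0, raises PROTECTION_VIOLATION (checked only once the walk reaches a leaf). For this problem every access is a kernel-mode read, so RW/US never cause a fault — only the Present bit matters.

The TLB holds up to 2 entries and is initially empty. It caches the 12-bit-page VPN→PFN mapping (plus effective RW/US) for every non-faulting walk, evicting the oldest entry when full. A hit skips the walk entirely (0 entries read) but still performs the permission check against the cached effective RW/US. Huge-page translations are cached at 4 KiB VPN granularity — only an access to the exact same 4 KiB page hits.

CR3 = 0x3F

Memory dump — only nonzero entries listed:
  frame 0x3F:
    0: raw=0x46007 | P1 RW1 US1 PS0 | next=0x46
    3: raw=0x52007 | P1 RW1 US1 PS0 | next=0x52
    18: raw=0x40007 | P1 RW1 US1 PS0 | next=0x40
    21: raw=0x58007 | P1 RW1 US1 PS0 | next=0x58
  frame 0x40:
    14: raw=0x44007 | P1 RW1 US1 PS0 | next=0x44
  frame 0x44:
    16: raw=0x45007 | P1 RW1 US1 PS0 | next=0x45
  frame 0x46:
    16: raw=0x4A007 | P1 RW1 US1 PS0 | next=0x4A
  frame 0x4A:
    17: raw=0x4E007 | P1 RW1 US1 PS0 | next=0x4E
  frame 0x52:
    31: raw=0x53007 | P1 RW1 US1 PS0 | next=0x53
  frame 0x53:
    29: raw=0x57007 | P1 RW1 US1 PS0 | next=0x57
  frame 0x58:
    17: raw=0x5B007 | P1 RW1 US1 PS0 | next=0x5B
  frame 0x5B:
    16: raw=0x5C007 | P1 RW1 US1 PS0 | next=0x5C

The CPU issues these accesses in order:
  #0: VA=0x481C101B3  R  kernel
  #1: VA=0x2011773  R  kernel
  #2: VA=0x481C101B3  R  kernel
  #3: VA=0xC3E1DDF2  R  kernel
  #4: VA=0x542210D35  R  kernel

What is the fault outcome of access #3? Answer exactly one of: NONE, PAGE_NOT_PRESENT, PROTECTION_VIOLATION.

Walk each access:
#0 VA=0x481C101B3 (r,kernel):
  lvl0: tbl 0x3F, slot 18 ⇒ 0x40007 (P1/RW1/US1/PS0)
  lvl1: tbl 0x40, slot 14 ⇒ 0x44007 (P1/RW1/US1/PS0)
  lvl2: tbl 0x44, slot 16 ⇒ 0x45007 (P1/RW1/US1/PS0)
  → PA=0x451B3  (3 entries read)
#1 VA=0x2011773 (r,kernel):
  lvl0: tbl 0x3F, slot 0 ⇒ 0x46007 (P1/RW1/US1/PS0)
  lvl1: tbl 0x46, slot 16 ⇒ 0x4A007 (P1/RW1/US1/PS0)
  lvl2: tbl 0x4A, slot 17 ⇒ 0x4E007 (P1/RW1/US1/PS0)
  → PA=0x4E773  (3 entries read)
#2 VA=0x481C101B3 (r,kernel):
  TLB hit vpn=0x481C10 → PA=0x451B3
#3 VA=0xC3E1DDF2 (r,kernel):
  lvl0: tbl 0x3F, slot 3 ⇒ 0x52007 (P1/RW1/US1/PS0)
  lvl1: tbl 0x52, slot 31 ⇒ 0x53007 (P1/RW1/US1/PS0)
  lvl2: tbl 0x53, slot 29 ⇒ 0x57007 (P1/RW1/US1/PS0)
  → PA=0x57DF2  (3 entries read)
#4 VA=0x542210D35 (r,kernel):
  lvl0: tbl 0x3F, slot 21 ⇒ 0x58007 (P1/RW1/US1/PS0)
  lvl1: tbl 0x58, slot 17 ⇒ 0x5B007 (P1/RW1/US1/PS0)
  lvl2: tbl 0x5B, slot 16 ⇒ 0x5C007 (P1/RW1/US1/PS0)
  → PA=0x5CD35  (3 entries read)

Access #3 fault: NONE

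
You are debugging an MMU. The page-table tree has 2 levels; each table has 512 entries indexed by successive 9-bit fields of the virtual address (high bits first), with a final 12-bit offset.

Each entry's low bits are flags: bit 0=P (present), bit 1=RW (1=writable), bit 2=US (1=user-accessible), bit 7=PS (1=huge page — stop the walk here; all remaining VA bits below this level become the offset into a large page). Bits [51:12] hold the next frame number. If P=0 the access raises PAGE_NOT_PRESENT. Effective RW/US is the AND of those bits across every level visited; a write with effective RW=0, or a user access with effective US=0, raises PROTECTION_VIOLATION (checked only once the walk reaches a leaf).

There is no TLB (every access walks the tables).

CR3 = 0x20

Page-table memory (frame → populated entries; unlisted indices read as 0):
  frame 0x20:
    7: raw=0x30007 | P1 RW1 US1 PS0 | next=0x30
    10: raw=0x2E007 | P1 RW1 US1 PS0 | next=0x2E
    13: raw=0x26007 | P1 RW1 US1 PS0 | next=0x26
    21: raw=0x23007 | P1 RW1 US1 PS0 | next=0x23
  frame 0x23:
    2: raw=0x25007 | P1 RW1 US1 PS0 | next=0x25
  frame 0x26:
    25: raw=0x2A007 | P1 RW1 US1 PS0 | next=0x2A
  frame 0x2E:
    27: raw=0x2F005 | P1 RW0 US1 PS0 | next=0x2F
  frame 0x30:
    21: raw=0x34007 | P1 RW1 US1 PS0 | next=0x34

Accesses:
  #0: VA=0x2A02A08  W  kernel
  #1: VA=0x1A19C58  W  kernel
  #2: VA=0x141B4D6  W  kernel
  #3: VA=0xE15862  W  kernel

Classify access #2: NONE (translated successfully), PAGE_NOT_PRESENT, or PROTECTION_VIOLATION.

Per-access translation:
#0 VA=0x2A02A08 (w,kernel):
  L0 @0x20[21] → 0x23007  P=1,RW=1,US=1,PS=0
  L1 @0x23[2] → 0x25007  P=1,RW=1,US=1,PS=0
  ⇒ phys 0x25A08  [2 reads]
#1 VA=0x1A19C58 (w,kernel):
  L0 @0x20[13] → 0x26007  P=1,RW=1,US=1,PS=0
  L1 @0x26[25] → 0x2A007  P=1,RW=1,US=1,PS=0
  ⇒ phys 0x2AC58  [2 reads]
#2 VA=0x141B4D6 (w,kernel):
  L0 @0x20[10] → 0x2E007  P=1,RW=1,US=1,PS=0
  L1 @0x2E[27] → 0x2F005  P=1,RW=0,US=1,PS=0
  ⇒ fault: PROTECTION_VIOLATION  — 2 lookups
#3 VA=0xE15862 (w,kernel):
  L0 @0x20[7] → 0x30007  P=1,RW=1,US=1,PS=0
  L1 @0x30[21] → 0x34007  P=1,RW=1,US=1,PS=0
  ⇒ phys 0x34862  [2 reads]

Access #2 fault: PROTECTION_VIOLATION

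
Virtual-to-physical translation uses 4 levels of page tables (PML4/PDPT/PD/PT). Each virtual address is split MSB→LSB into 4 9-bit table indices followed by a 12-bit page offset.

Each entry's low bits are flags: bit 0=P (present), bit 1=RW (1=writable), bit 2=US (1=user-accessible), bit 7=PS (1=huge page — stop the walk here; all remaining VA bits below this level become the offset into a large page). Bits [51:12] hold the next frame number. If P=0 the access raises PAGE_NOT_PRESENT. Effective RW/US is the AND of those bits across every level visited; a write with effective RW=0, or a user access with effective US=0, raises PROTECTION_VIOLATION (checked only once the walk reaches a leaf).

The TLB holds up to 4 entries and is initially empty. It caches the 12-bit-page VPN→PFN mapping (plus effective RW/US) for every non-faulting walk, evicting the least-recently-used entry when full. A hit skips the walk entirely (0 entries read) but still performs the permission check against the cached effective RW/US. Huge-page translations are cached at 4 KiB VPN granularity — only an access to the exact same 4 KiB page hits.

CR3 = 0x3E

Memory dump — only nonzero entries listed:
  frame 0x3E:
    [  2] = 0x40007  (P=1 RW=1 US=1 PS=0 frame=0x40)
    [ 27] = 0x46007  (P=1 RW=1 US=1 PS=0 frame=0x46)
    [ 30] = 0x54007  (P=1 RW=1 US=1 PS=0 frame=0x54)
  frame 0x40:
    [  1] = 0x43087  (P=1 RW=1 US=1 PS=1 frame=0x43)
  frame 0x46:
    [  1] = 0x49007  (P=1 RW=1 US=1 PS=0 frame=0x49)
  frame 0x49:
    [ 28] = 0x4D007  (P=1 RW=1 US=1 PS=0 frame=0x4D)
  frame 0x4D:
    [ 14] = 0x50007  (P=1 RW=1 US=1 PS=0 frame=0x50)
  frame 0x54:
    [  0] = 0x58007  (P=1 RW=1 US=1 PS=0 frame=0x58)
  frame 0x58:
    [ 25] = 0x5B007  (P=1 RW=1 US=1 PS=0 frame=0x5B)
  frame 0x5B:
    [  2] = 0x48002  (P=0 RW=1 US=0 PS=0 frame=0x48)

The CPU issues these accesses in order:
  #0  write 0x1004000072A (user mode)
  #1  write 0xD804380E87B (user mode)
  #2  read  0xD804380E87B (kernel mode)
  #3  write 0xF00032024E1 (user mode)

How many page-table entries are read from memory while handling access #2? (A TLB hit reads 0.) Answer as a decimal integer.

Walk each access:
#0 VA=0x1004000072A (w,user):
  L0 @0x3E[2] → 0x40007  P=1,RW=1,US=1,PS=0
  L1 @0x40[1] → 0x43087  P=1,RW=1,US=1,PS=1
  ⇒ phys 0x4372A (huge @L1)  [2 reads]
#1 VA=0xD804380E87B (w,user):
  L0 @0x3E[27] → 0x46007  P=1,RW=1,US=1,PS=0
  L1 @0x46[1] → 0x49007  P=1,RW=1,US=1,PS=0
  L2 @0x49[28] → 0x4D007  P=1,RW=1,US=1,PS=0
  L3 @0x4D[14] → 0x50007  P=1,RW=1,US=1,PS=0
  ⇒ phys 0x5087B  [4 reads]
#2 VA=0xD804380E87B (r,kernel):
  TLB hit vpn=0xD804380E → PA=0x5087B
#3 VA=0xF00032024E1 (w,user):
  L0 @0x3E[30] → 0x54007  P=1,RW=1,US=1,PS=0
  L1 @0x54[0] → 0x58007  P=1,RW=1,US=1,PS=0
  L2 @0x58[25] → 0x5B007  P=1,RW=1,US=1,PS=0
  L3 @0x5B[2] → 0x48002  P=0,RW=1,US=0,PS=0
  → PAGE_NOT_PRESENT  (4 entries read)

Entries read for #2: 0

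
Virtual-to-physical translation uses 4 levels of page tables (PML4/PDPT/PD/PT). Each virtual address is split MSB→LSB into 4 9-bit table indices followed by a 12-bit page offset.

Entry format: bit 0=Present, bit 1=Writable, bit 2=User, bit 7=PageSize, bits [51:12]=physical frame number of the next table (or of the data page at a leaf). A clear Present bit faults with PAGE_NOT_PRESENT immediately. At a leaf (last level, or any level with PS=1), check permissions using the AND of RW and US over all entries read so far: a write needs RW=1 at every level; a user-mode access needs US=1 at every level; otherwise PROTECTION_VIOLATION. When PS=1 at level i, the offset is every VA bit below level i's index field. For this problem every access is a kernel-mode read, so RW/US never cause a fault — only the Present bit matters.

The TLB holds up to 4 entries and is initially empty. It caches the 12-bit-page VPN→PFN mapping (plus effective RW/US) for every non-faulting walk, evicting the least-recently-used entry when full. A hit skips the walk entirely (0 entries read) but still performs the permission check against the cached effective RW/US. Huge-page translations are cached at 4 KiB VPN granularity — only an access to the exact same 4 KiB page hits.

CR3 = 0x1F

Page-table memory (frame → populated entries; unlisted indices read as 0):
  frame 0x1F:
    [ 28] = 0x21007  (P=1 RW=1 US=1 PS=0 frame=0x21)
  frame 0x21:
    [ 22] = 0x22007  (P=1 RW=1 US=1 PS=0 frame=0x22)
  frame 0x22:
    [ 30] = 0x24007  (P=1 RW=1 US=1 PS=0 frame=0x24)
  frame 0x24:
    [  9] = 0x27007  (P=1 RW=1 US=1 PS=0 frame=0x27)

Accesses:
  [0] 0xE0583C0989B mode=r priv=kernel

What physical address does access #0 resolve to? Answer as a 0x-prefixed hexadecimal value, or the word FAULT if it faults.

Walk each access:
#0 VA=0xE0583C0989B (r,kernel):
  lvl0: tbl 0x1F, slot 28 ⇒ 0x21007 (P1/RW1/US1/PS0)
  lvl1: tbl 0x21, slot 22 ⇒ 0x22007 (P1/RW1/US1/PS0)
  lvl2: tbl 0x22, slot 30 ⇒ 0x24007 (P1/RW1/US1/PS0)
  lvl3: tbl 0x24, slot 9 ⇒ 0x27007 (P1/RW1/US1/PS0)
  ⇒ phys 0x2789B  [4 reads]

Access #0 PA: 0x2789B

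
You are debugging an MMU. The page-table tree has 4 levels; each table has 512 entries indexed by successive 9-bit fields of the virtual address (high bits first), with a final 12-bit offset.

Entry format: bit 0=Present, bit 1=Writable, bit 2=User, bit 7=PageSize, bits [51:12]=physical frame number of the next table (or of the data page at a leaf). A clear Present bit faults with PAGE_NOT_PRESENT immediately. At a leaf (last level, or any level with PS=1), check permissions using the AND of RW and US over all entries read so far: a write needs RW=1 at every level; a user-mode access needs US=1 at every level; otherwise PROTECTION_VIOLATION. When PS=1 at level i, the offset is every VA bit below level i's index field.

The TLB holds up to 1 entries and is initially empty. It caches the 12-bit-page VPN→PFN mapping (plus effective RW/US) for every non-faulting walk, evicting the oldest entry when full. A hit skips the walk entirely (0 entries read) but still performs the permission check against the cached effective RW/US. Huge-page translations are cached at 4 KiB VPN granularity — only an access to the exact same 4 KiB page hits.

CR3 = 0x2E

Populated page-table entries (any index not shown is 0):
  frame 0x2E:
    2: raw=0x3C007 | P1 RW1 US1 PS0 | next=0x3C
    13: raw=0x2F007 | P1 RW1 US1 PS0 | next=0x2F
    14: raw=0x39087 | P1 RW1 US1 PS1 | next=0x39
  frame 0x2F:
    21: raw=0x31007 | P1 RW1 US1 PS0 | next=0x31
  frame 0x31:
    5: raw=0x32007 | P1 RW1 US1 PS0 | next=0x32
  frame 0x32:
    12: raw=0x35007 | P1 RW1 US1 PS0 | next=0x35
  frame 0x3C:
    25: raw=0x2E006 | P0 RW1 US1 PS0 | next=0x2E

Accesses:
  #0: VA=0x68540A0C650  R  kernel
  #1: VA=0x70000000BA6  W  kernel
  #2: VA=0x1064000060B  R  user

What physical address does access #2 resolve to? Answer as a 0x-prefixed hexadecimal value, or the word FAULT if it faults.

Per-access translation:
#0 VA=0x68540A0C650 (r,kernel):
  L0 @0x2E[13] → 0x2F007  P=1,RW=1,US=1,PS=0
  L1 @0x2F[21] → 0x31007  P=1,RW=1,US=1,PS=0
  L2 @0x31[5] → 0x32007  P=1,RW=1,US=1,PS=0
  L3 @0x32[12] → 0x35007  P=1,RW=1,US=1,PS=0
  ✓ 0x35650  — 4 lookups
#1 VA=0x70000000BA6 (w,kernel):
  L0 @0x2E[14] → 0x39087  P=1,RW=1,US=1,PS=1
  ✓ 0x39BA6 (huge @L0)  — 1 lookups
#2 VA=0x1064000060B (r,user):
  L0 @0x2E[2] → 0x3C007  P=1,RW=1,US=1,PS=0
  L1 @0x3C[25] → 0x2E006  P=0,RW=1,US=1,PS=0
  ✗ PAGE_NOT_PRESENT  [2 reads]

Access #2 PA: FAULT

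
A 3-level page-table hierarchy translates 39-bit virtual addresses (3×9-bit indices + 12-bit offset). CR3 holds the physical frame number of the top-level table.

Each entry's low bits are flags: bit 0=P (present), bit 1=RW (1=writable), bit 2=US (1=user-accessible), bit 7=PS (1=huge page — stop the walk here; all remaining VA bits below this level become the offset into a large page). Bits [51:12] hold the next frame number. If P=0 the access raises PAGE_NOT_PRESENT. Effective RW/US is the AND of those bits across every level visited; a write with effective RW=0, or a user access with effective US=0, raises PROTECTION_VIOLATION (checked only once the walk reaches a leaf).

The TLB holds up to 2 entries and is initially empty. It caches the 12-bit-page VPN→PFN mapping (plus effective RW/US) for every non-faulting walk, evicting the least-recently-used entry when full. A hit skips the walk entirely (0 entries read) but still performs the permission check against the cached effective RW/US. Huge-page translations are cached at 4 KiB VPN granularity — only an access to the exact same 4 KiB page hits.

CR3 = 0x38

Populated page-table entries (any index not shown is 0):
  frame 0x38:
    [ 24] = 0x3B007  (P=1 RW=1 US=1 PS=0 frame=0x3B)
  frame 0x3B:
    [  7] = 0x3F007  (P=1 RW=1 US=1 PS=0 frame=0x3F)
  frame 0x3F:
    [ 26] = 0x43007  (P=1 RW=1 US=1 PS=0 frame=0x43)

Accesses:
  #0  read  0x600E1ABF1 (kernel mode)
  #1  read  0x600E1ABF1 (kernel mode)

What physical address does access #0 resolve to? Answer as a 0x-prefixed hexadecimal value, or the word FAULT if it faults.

Per-access translation:
#0 VA=0x600E1ABF1 (r,kernel):
  lvl0: tbl 0x38, slot 24 ⇒ 0x3B007 (P1/RW1/US1/PS0)
  lvl1: tbl 0x3B, slot 7 ⇒ 0x3F007 (P1/RW1/US1/PS0)
  lvl2: tbl 0x3F, slot 26 ⇒ 0x43007 (P1/RW1/US1/PS0)
  → PA=0x43BF1  (3 entries read)
#1 VA=0x600E1ABF1 (r,kernel):
  TLB hit vpn=0x600E1A → PA=0x43BF1

Access #0 PA: 0x43BF1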